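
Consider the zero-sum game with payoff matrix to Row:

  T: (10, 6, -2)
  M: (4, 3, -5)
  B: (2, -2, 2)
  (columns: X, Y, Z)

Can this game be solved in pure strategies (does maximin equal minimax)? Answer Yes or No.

No

Row minima: T → -2, M → -5, B → -2; maximin = -2.
Column maxima: X → 10, Y → 6, Z → 2; minimax = 2.
-2 ≠ 2, so no pure-strategy equilibrium exists.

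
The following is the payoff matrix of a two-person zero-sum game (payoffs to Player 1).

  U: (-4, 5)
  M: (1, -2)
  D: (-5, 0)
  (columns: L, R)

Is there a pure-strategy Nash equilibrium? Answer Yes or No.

No

Row minima: U → -4, M → -2, D → -5; maximin = -2.
Column maxima: L → 1, R → 5; minimax = 1.
-2 ≠ 1, so no pure-strategy equilibrium exists.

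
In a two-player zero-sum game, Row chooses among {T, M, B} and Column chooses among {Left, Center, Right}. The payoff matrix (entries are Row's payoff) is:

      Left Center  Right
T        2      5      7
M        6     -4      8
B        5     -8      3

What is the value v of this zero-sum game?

Row minima: T → 2, M → -4, B → -8; maximin = 2.
Column maxima: Left → 6, Center → 5, Right → 8; minimax = 5.
2 ≠ 5, so there is no saddle point; optimal play is mixed.
B is strictly dominated by M, so Row never plays it.
With B eliminated, Right is strictly dominated by Left (it gives Row strictly more in every remaining row), so Column never plays it.
On the remaining 2×2 (T, M vs Left, Center):
Let Row play T with probability p. Expected payoff against Left: 2p + 6(1−p) = −4p + 6; against Center: 5p + (-4)(1−p) = 9p − 4.
Setting these equal: −4p + 6 = 9p − 4 ⇒ −13p = -10 ⇒ p = 10/13, and the value is (-4)·(10/13) + 6 = 38/13.
For Column: with q = P(Left), equating T's and M's payoffs gives −3q + 5 = 10q − 4 ⇒ q = 9/13.

38/13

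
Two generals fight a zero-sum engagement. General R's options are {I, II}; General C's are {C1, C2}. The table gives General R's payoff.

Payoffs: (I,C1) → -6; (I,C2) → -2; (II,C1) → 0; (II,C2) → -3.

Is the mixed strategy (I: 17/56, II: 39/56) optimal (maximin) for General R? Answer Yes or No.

No

Against C1 this mix gives (17/56)·(-6) + (39/56)·0 = -51/28.
Against C2 this mix gives (17/56)·(-2) + (39/56)·(-3) = -151/56.
General C will play C2, holding General R to -151/56. Shifting weight toward the row that does better against C2 would raise this floor (the equalizing mix achieves -18/7 against both C2 and C1), so the proposed strategy is not optimal.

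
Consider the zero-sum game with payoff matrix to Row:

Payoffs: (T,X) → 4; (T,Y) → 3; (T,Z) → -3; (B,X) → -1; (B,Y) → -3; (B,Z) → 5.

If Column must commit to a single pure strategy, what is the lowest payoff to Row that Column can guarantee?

Column maxima: X → 4, Y → 3, Z → 5.
The smallest of these is 3.

3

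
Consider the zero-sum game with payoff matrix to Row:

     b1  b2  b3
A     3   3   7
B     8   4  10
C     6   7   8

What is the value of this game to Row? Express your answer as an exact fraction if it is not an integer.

Row minima: A → 3, B → 4, C → 6; maximin = 6.
Column maxima: b1 → 8, b2 → 7, b3 → 10; minimax = 7.
6 ≠ 7, so there is no saddle point; optimal play is mixed.
A is strictly dominated by B, so Row never plays it.
b3 is strictly dominated by b1 (it gives Row strictly more in every row), so Column never plays it.
On the remaining 2×2 (B, C vs b1, b2):
Let Row play B with probability p. Expected payoff against b1: 8p + 6(1−p) = 2p + 6; against b2: 4p + 7(1−p) = −3p + 7.
Setting these equal: 2p + 6 = −3p + 7 ⇒ 5p = 1 ⇒ p = 1/5, and the value is (2)·(1/5) + 6 = 32/5.
For Column: with q = P(b1), equating B's and C's payoffs gives 4q + 4 = −q + 7 ⇒ q = 3/5.

32/5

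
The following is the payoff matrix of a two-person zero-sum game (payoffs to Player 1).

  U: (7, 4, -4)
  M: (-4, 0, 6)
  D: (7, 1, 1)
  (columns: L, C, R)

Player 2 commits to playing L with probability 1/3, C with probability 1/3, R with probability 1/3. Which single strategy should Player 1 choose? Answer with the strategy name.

D

Expected payoff of U: (1/3)·7 + (1/3)·4 + (1/3)·(-4) = 7/3.
Expected payoff of M: (1/3)·(-4) + (1/3)·0 + (1/3)·6 = 2/3.
Expected payoff of D: (1/3)·7 + (1/3)·1 + (1/3)·1 = 3.
The largest is 3, so Player 1's best response is D.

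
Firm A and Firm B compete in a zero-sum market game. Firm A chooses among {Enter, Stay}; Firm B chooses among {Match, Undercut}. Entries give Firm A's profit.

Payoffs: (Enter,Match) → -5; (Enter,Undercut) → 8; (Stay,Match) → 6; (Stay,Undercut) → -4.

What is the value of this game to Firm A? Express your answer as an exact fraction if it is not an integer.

Row minima: Enter → -5, Stay → -4; maximin = -4.
Column maxima: Match → 6, Undercut → 8; minimax = 6.
-4 ≠ 6, so there is no saddle point; optimal play is mixed.
Let Firm A play Enter with probability p. Expected payoff against Match: (-5)p + 6(1−p) = −11p + 6; against Undercut: 8p + (-4)(1−p) = 12p − 4.
Setting these equal: −11p + 6 = 12p − 4 ⇒ −23p = -10 ⇒ p = 10/23, and the value is (-11)·(10/23) + 6 = 28/23.
For Firm B: with q = P(Match), equating Enter's and Stay's payoffs gives −13q + 8 = 10q − 4 ⇒ q = 12/23.

28/23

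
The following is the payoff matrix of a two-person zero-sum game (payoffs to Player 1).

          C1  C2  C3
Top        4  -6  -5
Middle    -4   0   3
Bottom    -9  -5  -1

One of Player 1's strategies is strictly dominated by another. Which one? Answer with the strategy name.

Bottom

Middle gives a strictly higher payoff than Bottom against every column: -4 > -9, 0 > -5, 3 > -1.
So Bottom is strictly dominated and Player 1 never plays it.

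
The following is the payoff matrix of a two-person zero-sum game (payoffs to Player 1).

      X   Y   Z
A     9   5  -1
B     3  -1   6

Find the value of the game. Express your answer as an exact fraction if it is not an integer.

Row minima: A → -1, B → -1; maximin = -1.
Column maxima: X → 9, Y → 5, Z → 6; minimax = 5.
-1 ≠ 5, so there is no saddle point; optimal play is mixed.
X is strictly dominated by Y (it gives Player 1 strictly more in every row), so Player 2 never plays it.
On the remaining 2×2 (A, B vs Y, Z):
Let Player 1 play A with probability p. Expected payoff against Y: 5p + (-1)(1−p) = 6p − 1; against Z: (-1)p + 6(1−p) = −7p + 6.
Setting these equal: 6p − 1 = −7p + 6 ⇒ 13p = 7 ⇒ p = 7/13, and the value is (6)·(7/13) − 1 = 29/13.
For Player 2: with q = P(Y), equating A's and B's payoffs gives 6q − 1 = −7q + 6 ⇒ q = 7/13.

29/13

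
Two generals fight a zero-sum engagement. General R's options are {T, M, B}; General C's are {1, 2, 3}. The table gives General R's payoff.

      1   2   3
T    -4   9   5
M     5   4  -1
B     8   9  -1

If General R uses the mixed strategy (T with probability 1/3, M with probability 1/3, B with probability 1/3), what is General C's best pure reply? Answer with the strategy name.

3

If General C plays 1, General R's expected payoff is (1/3)·(-4) + (1/3)·5 + (1/3)·8 = 3.
If General C plays 2, General R's expected payoff is (1/3)·9 + (1/3)·4 + (1/3)·9 = 22/3.
If General C plays 3, General R's expected payoff is (1/3)·5 + (1/3)·(-1) + (1/3)·(-1) = 1.
General C minimizes General R's payoff; the smallest is 1, so the best response is 3.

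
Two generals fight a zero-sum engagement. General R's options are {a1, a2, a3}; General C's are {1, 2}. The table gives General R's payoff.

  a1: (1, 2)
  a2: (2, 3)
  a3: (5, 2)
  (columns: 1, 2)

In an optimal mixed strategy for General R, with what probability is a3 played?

1/4

Row minima: a1 → 1, a2 → 2, a3 → 2; maximin = 2.
Column maxima: 1 → 5, 2 → 3; minimax = 3.
2 ≠ 3, so there is no saddle point; optimal play is mixed.
a1 is strictly dominated by a2, so General R never plays it.
On the remaining 2×2 (a2, a3 vs 1, 2):
Let General R play a2 with probability p. Expected payoff against 1: 2p + 5(1−p) = −3p + 5; against 2: 3p + 2(1−p) = p + 2.
Setting these equal: −3p + 5 = p + 2 ⇒ −4p = -3 ⇒ p = 3/4, and the value is (-3)·(3/4) + 5 = 11/4.
For General C: with q = P(1), equating a2's and a3's payoffs gives −q + 3 = 3q + 2 ⇒ q = 1/4.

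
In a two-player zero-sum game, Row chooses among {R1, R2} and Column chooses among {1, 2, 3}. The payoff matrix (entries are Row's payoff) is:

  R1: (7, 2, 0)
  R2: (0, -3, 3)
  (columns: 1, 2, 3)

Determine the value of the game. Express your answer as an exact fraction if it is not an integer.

Row minima: R1 → 0, R2 → -3; maximin = 0.
Column maxima: 1 → 7, 2 → 2, 3 → 3; minimax = 2.
0 ≠ 2, so there is no saddle point; optimal play is mixed.
1 is strictly dominated by 2 (it gives Row strictly more in every row), so Column never plays it.
On the remaining 2×2 (R1, R2 vs 2, 3):
Let Row play R1 with probability p. Expected payoff against 2: 2p + (-3)(1−p) = 5p − 3; against 3: 0p + 3(1−p) = −3p + 3.
Setting these equal: 5p − 3 = −3p + 3 ⇒ 8p = 6 ⇒ p = 3/4, and the value is (5)·(3/4) − 3 = 3/4.
For Column: with q = P(2), equating R1's and R2's payoffs gives 2q = −6q + 3 ⇒ q = 3/8.

3/4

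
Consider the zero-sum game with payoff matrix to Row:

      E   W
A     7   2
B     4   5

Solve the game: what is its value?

Row minima: A → 2, B → 4; maximin = 4.
Column maxima: E → 7, W → 5; minimax = 5.
4 ≠ 5, so there is no saddle point; optimal play is mixed.
Let Row play A with probability p. Expected payoff against E: 7p + 4(1−p) = 3p + 4; against W: 2p + 5(1−p) = −3p + 5.
Setting these equal: 3p + 4 = −3p + 5 ⇒ 6p = 1 ⇒ p = 1/6, and the value is (3)·(1/6) + 4 = 9/2.
For Column: with q = P(E), equating A's and B's payoffs gives 5q + 2 = −q + 5 ⇒ q = 1/2.

9/2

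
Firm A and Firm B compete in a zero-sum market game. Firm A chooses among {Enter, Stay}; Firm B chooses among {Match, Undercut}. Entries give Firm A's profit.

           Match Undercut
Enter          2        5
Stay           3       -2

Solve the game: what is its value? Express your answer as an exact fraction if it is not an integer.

19/8

Row minima: Enter → 2, Stay → -2; maximin = 2.
Column maxima: Match → 3, Undercut → 5; minimax = 3.
2 ≠ 3, so there is no saddle point; optimal play is mixed.
Let Firm A play Enter with probability p. Expected payoff against Match: 2p + 3(1−p) = −p + 3; against Undercut: 5p + (-2)(1−p) = 7p − 2.
Setting these equal: −p + 3 = 7p − 2 ⇒ −8p = -5 ⇒ p = 5/8, and the value is (-1)·(5/8) + 3 = 19/8.
For Firm B: with q = P(Match), equating Enter's and Stay's payoffs gives −3q + 5 = 5q − 2 ⇒ q = 7/8.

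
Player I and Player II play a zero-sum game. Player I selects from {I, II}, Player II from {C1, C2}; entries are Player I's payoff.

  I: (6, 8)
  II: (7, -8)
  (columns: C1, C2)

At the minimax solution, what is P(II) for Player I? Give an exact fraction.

2/17

Row minima: I → 6, II → -8; maximin = 6.
Column maxima: C1 → 7, C2 → 8; minimax = 7.
6 ≠ 7, so there is no saddle point; optimal play is mixed.
Let Player I play I with probability p. Expected payoff against C1: 6p + 7(1−p) = −p + 7; against C2: 8p + (-8)(1−p) = 16p − 8.
Setting these equal: −p + 7 = 16p − 8 ⇒ −17p = -15 ⇒ p = 15/17, and the value is (-1)·(15/17) + 7 = 104/17.
For Player II: with q = P(C1), equating I's and II's payoffs gives −2q + 8 = 15q − 8 ⇒ q = 16/17.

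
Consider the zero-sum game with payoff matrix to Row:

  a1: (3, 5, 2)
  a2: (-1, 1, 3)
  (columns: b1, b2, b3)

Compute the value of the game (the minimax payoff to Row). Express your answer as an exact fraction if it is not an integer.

11/5

Row minima: a1 → 2, a2 → -1; maximin = 2.
Column maxima: b1 → 3, b2 → 5, b3 → 3; minimax = 3.
2 ≠ 3, so there is no saddle point; optimal play is mixed.
b2 is strictly dominated by b1 (it gives Row strictly more in every row), so Column never plays it.
On the remaining 2×2 (a1, a2 vs b1, b3):
Let Row play a1 with probability p. Expected payoff against b1: 3p + (-1)(1−p) = 4p − 1; against b3: 2p + 3(1−p) = −p + 3.
Setting these equal: 4p − 1 = −p + 3 ⇒ 5p = 4 ⇒ p = 4/5, and the value is (4)·(4/5) − 1 = 11/5.
For Column: with q = P(b1), equating a1's and a2's payoffs gives q + 2 = −4q + 3 ⇒ q = 1/5.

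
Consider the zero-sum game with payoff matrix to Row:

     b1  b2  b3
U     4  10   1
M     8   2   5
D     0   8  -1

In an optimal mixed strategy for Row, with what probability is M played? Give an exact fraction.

3/4

Row minima: U → 1, M → 2, D → -1; maximin = 2.
Column maxima: b1 → 8, b2 → 10, b3 → 5; minimax = 5.
2 ≠ 5, so there is no saddle point; optimal play is mixed.
D is strictly dominated by U, so Row never plays it.
b1 is strictly dominated by b3 (it gives Row strictly more in every row), so Column never plays it.
On the remaining 2×2 (U, M vs b2, b3):
Let Row play U with probability p. Expected payoff against b2: 10p + 2(1−p) = 8p + 2; against b3: 1p + 5(1−p) = −4p + 5.
Setting these equal: 8p + 2 = −4p + 5 ⇒ 12p = 3 ⇒ p = 1/4, and the value is (8)·(1/4) + 2 = 4.
For Column: with q = P(b2), equating U's and M's payoffs gives 9q + 1 = −3q + 5 ⇒ q = 1/3.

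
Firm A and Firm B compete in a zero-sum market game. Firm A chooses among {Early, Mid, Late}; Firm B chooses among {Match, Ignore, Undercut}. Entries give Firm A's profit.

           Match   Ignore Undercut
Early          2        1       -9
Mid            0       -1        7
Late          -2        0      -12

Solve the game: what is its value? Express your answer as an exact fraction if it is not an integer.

-1/9

Row minima: Early → -9, Mid → -1, Late → -12; maximin = -1.
Column maxima: Match → 2, Ignore → 1, Undercut → 7; minimax = 1.
-1 ≠ 1, so there is no saddle point; optimal play is mixed.
Late is strictly dominated by Early, so Firm A never plays it.
With Late eliminated, Match is strictly dominated by Ignore (it gives Firm A strictly more in every remaining row), so Firm B never plays it.
On the remaining 2×2 (Early, Mid vs Ignore, Undercut):
Let Firm A play Early with probability p. Expected payoff against Ignore: 1p + (-1)(1−p) = 2p − 1; against Undercut: (-9)p + 7(1−p) = −16p + 7.
Setting these equal: 2p − 1 = −16p + 7 ⇒ 18p = 8 ⇒ p = 4/9, and the value is (2)·(4/9) − 1 = -1/9.
For Firm B: with q = P(Ignore), equating Early's and Mid's payoffs gives 10q − 9 = −8q + 7 ⇒ q = 8/9.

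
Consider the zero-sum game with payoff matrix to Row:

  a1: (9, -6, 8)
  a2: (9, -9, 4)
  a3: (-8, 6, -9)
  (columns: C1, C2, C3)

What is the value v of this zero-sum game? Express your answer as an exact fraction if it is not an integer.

-6/29

Row minima: a1 → -6, a2 → -9, a3 → -9; maximin = -6.
Column maxima: C1 → 9, C2 → 6, C3 → 8; minimax = 6.
-6 ≠ 6, so there is no saddle point; optimal play is mixed.
C1 is strictly dominated by C3 (it gives Row strictly more in every row), so Column never plays it.
With C1 eliminated, a2 is strictly dominated by a1 (a1 gives Row strictly more in every remaining column), so Row never plays it.
On the remaining 2×2 (a1, a3 vs C2, C3):
Let Row play a1 with probability p. Expected payoff against C2: (-6)p + 6(1−p) = −12p + 6; against C3: 8p + (-9)(1−p) = 17p − 9.
Setting these equal: −12p + 6 = 17p − 9 ⇒ −29p = -15 ⇒ p = 15/29, and the value is (-12)·(15/29) + 6 = -6/29.
For Column: with q = P(C2), equating a1's and a3's payoffs gives −14q + 8 = 15q − 9 ⇒ q = 17/29.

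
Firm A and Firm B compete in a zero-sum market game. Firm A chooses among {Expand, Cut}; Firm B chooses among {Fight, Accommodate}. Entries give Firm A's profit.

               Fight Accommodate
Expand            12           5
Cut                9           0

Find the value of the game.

5

Row minima: Expand → 5, Cut → 0; maximin = 5.
Column maxima: Fight → 12, Accommodate → 5; minimax = 5.
Since maximin = minimax = 5, there is a saddle point and the value is 5.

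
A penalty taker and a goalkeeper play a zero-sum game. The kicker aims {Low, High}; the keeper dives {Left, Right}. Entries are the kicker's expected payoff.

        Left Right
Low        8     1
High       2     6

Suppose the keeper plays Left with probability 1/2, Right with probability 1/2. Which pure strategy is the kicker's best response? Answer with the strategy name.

Expected payoff of Low: (1/2)·8 + (1/2)·1 = 9/2.
Expected payoff of High: (1/2)·2 + (1/2)·6 = 4.
The largest is 9/2, so the kicker's best response is Low.

Low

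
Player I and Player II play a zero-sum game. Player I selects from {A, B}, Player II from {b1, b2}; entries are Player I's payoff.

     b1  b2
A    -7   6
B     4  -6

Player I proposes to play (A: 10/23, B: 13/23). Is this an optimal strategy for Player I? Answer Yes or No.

Yes

Against b1 this mix gives (10/23)·(-7) + (13/23)·4 = -18/23.
Against b2 this mix gives (10/23)·6 + (13/23)·(-6) = -18/23.
All of Player II's active replies (b1, b2) yield -18/23, and no column does worse for Player I. The mix makes Player II indifferent and guarantees -18/23, so it is optimal.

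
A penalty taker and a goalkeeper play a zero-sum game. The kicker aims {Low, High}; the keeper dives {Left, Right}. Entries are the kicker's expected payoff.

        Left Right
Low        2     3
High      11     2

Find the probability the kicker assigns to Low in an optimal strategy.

9/10

Row minima: Low → 2, High → 2; maximin = 2.
Column maxima: Left → 11, Right → 3; minimax = 3.
2 ≠ 3, so there is no saddle point; optimal play is mixed.
Let the kicker play Low with probability p. Expected payoff against Left: 2p + 11(1−p) = −9p + 11; against Right: 3p + 2(1−p) = p + 2.
Setting these equal: −9p + 11 = p + 2 ⇒ −10p = -9 ⇒ p = 9/10, and the value is (-9)·(9/10) + 11 = 29/10.
For the keeper: with q = P(Left), equating Low's and High's payoffs gives −q + 3 = 9q + 2 ⇒ q = 1/10.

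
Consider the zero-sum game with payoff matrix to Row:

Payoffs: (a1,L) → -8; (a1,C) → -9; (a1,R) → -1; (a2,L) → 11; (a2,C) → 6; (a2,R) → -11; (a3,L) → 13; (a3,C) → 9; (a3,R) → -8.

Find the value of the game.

-81/25

Row minima: a1 → -9, a2 → -11, a3 → -8; maximin = -8.
Column maxima: L → 13, C → 9, R → -1; minimax = -1.
-8 ≠ -1, so there is no saddle point; optimal play is mixed.
a2 is strictly dominated by a3, so Row never plays it.
L is strictly dominated by C (it gives Row strictly more in every row), so Column never plays it.
On the remaining 2×2 (a1, a3 vs C, R):
Let Row play a1 with probability p. Expected payoff against C: (-9)p + 9(1−p) = −18p + 9; against R: (-1)p + (-8)(1−p) = 7p − 8.
Setting these equal: −18p + 9 = 7p − 8 ⇒ −25p = -17 ⇒ p = 17/25, and the value is (-18)·(17/25) + 9 = -81/25.
For Column: with q = P(C), equating a1's and a3's payoffs gives −8q − 1 = 17q − 8 ⇒ q = 7/25.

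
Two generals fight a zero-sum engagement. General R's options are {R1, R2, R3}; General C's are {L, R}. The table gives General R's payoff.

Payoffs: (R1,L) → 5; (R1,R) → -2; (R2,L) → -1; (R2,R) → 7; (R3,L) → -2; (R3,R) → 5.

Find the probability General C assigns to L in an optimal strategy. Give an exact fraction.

Row minima: R1 → -2, R2 → -1, R3 → -2; maximin = -1.
Column maxima: L → 5, R → 7; minimax = 5.
-1 ≠ 5, so there is no saddle point; optimal play is mixed.
R3 is strictly dominated by R2, so General R never plays it.
On the remaining 2×2 (R1, R2 vs L, R):
Let General R play R1 with probability p. Expected payoff against L: 5p + (-1)(1−p) = 6p − 1; against R: (-2)p + 7(1−p) = −9p + 7.
Setting these equal: 6p − 1 = −9p + 7 ⇒ 15p = 8 ⇒ p = 8/15, and the value is (6)·(8/15) − 1 = 11/5.
For General C: with q = P(L), equating R1's and R2's payoffs gives 7q − 2 = −8q + 7 ⇒ q = 3/5.

3/5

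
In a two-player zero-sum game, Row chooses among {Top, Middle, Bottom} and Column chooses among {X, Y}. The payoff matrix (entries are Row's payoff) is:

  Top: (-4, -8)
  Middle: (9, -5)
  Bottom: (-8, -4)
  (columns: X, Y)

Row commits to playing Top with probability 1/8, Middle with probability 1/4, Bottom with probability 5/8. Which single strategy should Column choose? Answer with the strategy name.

If Column plays X, Row's expected payoff is (1/8)·(-4) + (1/4)·9 + (5/8)·(-8) = -13/4.
If Column plays Y, Row's expected payoff is (1/8)·(-8) + (1/4)·(-5) + (5/8)·(-4) = -19/4.
Column minimizes Row's payoff; the smallest is -19/4, so the best response is Y.

Y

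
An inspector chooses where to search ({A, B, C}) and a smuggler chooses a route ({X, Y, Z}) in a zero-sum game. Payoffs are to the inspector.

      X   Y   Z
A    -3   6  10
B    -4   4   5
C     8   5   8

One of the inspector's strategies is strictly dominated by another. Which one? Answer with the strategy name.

A gives a strictly higher payoff than B against every column: -3 > -4, 6 > 4, 10 > 5.
So B is strictly dominated and the inspector never plays it.

B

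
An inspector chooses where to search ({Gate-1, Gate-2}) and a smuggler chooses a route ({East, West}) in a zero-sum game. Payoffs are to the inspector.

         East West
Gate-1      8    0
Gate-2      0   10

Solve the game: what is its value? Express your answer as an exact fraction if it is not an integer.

Row minima: Gate-1 → 0, Gate-2 → 0; maximin = 0.
Column maxima: East → 8, West → 10; minimax = 8.
0 ≠ 8, so there is no saddle point; optimal play is mixed.
Let the inspector play Gate-1 with probability p. Expected payoff against East: 8p + 0(1−p) = 8p; against West: 0p + 10(1−p) = −10p + 10.
Setting these equal: 8p = −10p + 10 ⇒ 18p = 10 ⇒ p = 5/9, and the value is (8)·(5/9) = 40/9.
For the smuggler: with q = P(East), equating Gate-1's and Gate-2's payoffs gives 8q = −10q + 10 ⇒ q = 5/9.

40/9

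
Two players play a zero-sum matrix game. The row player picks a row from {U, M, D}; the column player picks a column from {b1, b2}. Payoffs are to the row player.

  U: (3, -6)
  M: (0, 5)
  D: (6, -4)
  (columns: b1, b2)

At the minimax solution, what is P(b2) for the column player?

2/5

Row minima: U → -6, M → 0, D → -4; maximin = 0.
Column maxima: b1 → 6, b2 → 5; minimax = 5.
0 ≠ 5, so there is no saddle point; optimal play is mixed.
U is strictly dominated by D, so the row player never plays it.
On the remaining 2×2 (M, D vs b1, b2):
Let the row player play M with probability p. Expected payoff against b1: 0p + 6(1−p) = −6p + 6; against b2: 5p + (-4)(1−p) = 9p − 4.
Setting these equal: −6p + 6 = 9p − 4 ⇒ −15p = -10 ⇒ p = 2/3, and the value is (-6)·(2/3) + 6 = 2.
For the column player: with q = P(b1), equating M's and D's payoffs gives −5q + 5 = 10q − 4 ⇒ q = 3/5.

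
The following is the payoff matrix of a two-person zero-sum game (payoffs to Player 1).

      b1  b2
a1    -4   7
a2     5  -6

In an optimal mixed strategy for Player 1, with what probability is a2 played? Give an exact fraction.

1/2

Row minima: a1 → -4, a2 → -6; maximin = -4.
Column maxima: b1 → 5, b2 → 7; minimax = 5.
-4 ≠ 5, so there is no saddle point; optimal play is mixed.
Let Player 1 play a1 with probability p. Expected payoff against b1: (-4)p + 5(1−p) = −9p + 5; against b2: 7p + (-6)(1−p) = 13p − 6.
Setting these equal: −9p + 5 = 13p − 6 ⇒ −22p = -11 ⇒ p = 1/2, and the value is (-9)·(1/2) + 5 = 1/2.
For Player 2: with q = P(b1), equating a1's and a2's payoffs gives −11q + 7 = 11q − 6 ⇒ q = 13/22.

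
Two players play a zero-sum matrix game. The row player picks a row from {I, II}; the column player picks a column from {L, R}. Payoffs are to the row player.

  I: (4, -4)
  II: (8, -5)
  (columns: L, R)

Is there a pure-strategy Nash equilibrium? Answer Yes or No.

Row minima: I → -4, II → -5; maximin = -4.
Column maxima: L → 8, R → -4; minimax = -4.
maximin = minimax = -4, so a saddle point exists.

Yes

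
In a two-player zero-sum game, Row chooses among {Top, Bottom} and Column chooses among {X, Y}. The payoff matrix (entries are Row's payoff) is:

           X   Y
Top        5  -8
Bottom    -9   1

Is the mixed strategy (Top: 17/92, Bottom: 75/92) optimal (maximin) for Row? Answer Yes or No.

No

Against X this mix gives (17/92)·5 + (75/92)·(-9) = -295/46.
Against Y this mix gives (17/92)·(-8) + (75/92)·1 = -61/92.
Column will play X, holding Row to -295/46. Shifting weight toward the row that does better against X would raise this floor (the equalizing mix achieves -67/23 against both X and Y), so the proposed strategy is not optimal.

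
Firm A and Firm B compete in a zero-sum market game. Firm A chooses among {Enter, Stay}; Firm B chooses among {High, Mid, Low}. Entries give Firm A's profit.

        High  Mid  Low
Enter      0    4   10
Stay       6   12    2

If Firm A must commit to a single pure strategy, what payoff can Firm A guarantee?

Row minima: Enter → 0, Stay → 2.
The best of these is 2.

2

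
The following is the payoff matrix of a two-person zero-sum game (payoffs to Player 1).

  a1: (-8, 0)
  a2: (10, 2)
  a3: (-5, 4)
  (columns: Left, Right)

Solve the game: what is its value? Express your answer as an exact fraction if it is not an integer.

50/17

Row minima: a1 → -8, a2 → 2, a3 → -5; maximin = 2.
Column maxima: Left → 10, Right → 4; minimax = 4.
2 ≠ 4, so there is no saddle point; optimal play is mixed.
a1 is strictly dominated by a2, so Player 1 never plays it.
On the remaining 2×2 (a2, a3 vs Left, Right):
Let Player 1 play a2 with probability p. Expected payoff against Left: 10p + (-5)(1−p) = 15p − 5; against Right: 2p + 4(1−p) = −2p + 4.
Setting these equal: 15p − 5 = −2p + 4 ⇒ 17p = 9 ⇒ p = 9/17, and the value is (15)·(9/17) − 5 = 50/17.
For Player 2: with q = P(Left), equating a2's and a3's payoffs gives 8q + 2 = −9q + 4 ⇒ q = 2/17.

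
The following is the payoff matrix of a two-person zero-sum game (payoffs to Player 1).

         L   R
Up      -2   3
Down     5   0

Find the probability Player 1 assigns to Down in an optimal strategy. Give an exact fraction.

1/2

Row minima: Up → -2, Down → 0; maximin = 0.
Column maxima: L → 5, R → 3; minimax = 3.
0 ≠ 3, so there is no saddle point; optimal play is mixed.
Let Player 1 play Up with probability p. Expected payoff against L: (-2)p + 5(1−p) = −7p + 5; against R: 3p + 0(1−p) = 3p.
Setting these equal: −7p + 5 = 3p ⇒ −10p = -5 ⇒ p = 1/2, and the value is (-7)·(1/2) + 5 = 3/2.
For Player 2: with q = P(L), equating Up's and Down's payoffs gives −5q + 3 = 5q ⇒ q = 3/10.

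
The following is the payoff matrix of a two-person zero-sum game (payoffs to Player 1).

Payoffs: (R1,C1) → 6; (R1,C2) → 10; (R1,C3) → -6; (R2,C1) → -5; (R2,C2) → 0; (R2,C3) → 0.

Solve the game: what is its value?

-30/17

Row minima: R1 → -6, R2 → -5; maximin = -5.
Column maxima: C1 → 6, C2 → 10, C3 → 0; minimax = 0.
-5 ≠ 0, so there is no saddle point; optimal play is mixed.
C2 is strictly dominated by C1 (it gives Player 1 strictly more in every row), so Player 2 never plays it.
On the remaining 2×2 (R1, R2 vs C1, C3):
Let Player 1 play R1 with probability p. Expected payoff against C1: 6p + (-5)(1−p) = 11p − 5; against C3: (-6)p + 0(1−p) = −6p.
Setting these equal: 11p − 5 = −6p ⇒ 17p = 5 ⇒ p = 5/17, and the value is (11)·(5/17) − 5 = -30/17.
For Player 2: with q = P(C1), equating R1's and R2's payoffs gives 12q − 6 = −5q ⇒ q = 6/17.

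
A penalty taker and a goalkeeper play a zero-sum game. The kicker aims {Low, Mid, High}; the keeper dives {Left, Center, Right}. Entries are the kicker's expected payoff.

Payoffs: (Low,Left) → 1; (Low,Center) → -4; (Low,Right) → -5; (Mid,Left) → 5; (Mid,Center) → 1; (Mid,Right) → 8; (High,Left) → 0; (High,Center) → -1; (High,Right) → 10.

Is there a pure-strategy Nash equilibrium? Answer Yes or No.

Row minima: Low → -5, Mid → 1, High → -1; maximin = 1.
Column maxima: Left → 5, Center → 1, Right → 10; minimax = 1.
maximin = minimax = 1, so a saddle point exists.

Yes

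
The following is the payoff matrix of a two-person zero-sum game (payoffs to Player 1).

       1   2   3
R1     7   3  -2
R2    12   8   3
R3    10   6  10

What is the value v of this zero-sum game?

62/9

Row minima: R1 → -2, R2 → 3, R3 → 6; maximin = 6.
Column maxima: 1 → 12, 2 → 8, 3 → 10; minimax = 8.
6 ≠ 8, so there is no saddle point; optimal play is mixed.
R1 is strictly dominated by R2, so Player 1 never plays it.
1 is strictly dominated by 2 (it gives Player 1 strictly more in every row), so Player 2 never plays it.
On the remaining 2×2 (R2, R3 vs 2, 3):
Let Player 1 play R2 with probability p. Expected payoff against 2: 8p + 6(1−p) = 2p + 6; against 3: 3p + 10(1−p) = −7p + 10.
Setting these equal: 2p + 6 = −7p + 10 ⇒ 9p = 4 ⇒ p = 4/9, and the value is (2)·(4/9) + 6 = 62/9.
For Player 2: with q = P(2), equating R2's and R3's payoffs gives 5q + 3 = −4q + 10 ⇒ q = 7/9.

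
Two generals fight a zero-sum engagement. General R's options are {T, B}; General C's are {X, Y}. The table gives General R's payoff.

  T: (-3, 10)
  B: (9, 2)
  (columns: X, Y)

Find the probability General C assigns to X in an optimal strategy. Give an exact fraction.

Row minima: T → -3, B → 2; maximin = 2.
Column maxima: X → 9, Y → 10; minimax = 9.
2 ≠ 9, so there is no saddle point; optimal play is mixed.
Let General R play T with probability p. Expected payoff against X: (-3)p + 9(1−p) = −12p + 9; against Y: 10p + 2(1−p) = 8p + 2.
Setting these equal: −12p + 9 = 8p + 2 ⇒ −20p = -7 ⇒ p = 7/20, and the value is (-12)·(7/20) + 9 = 24/5.
For General C: with q = P(X), equating T's and B's payoffs gives −13q + 10 = 7q + 2 ⇒ q = 2/5.

2/5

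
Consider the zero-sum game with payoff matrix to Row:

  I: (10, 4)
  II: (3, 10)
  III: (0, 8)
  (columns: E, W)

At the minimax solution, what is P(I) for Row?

Row minima: I → 4, II → 3, III → 0; maximin = 4.
Column maxima: E → 10, W → 10; minimax = 10.
4 ≠ 10, so there is no saddle point; optimal play is mixed.
III is strictly dominated by II, so Row never plays it.
On the remaining 2×2 (I, II vs E, W):
Let Row play I with probability p. Expected payoff against E: 10p + 3(1−p) = 7p + 3; against W: 4p + 10(1−p) = −6p + 10.
Setting these equal: 7p + 3 = −6p + 10 ⇒ 13p = 7 ⇒ p = 7/13, and the value is (7)·(7/13) + 3 = 88/13.
For Column: with q = P(E), equating I's and II's payoffs gives 6q + 4 = −7q + 10 ⇒ q = 6/13.

7/13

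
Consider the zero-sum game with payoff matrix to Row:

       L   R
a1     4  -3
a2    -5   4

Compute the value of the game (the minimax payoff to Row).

1/16

Row minima: a1 → -3, a2 → -5; maximin = -3.
Column maxima: L → 4, R → 4; minimax = 4.
-3 ≠ 4, so there is no saddle point; optimal play is mixed.
Let Row play a1 with probability p. Expected payoff against L: 4p + (-5)(1−p) = 9p − 5; against R: (-3)p + 4(1−p) = −7p + 4.
Setting these equal: 9p − 5 = −7p + 4 ⇒ 16p = 9 ⇒ p = 9/16, and the value is (9)·(9/16) − 5 = 1/16.
For Column: with q = P(L), equating a1's and a2's payoffs gives 7q − 3 = −9q + 4 ⇒ q = 7/16.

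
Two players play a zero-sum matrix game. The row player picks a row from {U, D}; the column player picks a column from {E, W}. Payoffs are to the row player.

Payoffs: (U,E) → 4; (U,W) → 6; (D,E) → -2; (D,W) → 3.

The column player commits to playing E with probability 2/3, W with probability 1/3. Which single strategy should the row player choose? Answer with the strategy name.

U

Expected payoff of U: (2/3)·4 + (1/3)·6 = 14/3.
Expected payoff of D: (2/3)·(-2) + (1/3)·3 = -1/3.
The largest is 14/3, so the row player's best response is U.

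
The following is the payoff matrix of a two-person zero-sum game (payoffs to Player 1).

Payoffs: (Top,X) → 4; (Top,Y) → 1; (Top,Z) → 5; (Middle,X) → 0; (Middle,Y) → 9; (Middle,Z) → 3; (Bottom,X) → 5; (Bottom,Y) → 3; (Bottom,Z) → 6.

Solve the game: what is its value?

Row minima: Top → 1, Middle → 0, Bottom → 3; maximin = 3.
Column maxima: X → 5, Y → 9, Z → 6; minimax = 5.
3 ≠ 5, so there is no saddle point; optimal play is mixed.
Top is strictly dominated by Bottom, so Player 1 never plays it.
Z is strictly dominated by X (it gives Player 1 strictly more in every row), so Player 2 never plays it.
On the remaining 2×2 (Middle, Bottom vs X, Y):
Let Player 1 play Middle with probability p. Expected payoff against X: 0p + 5(1−p) = −5p + 5; against Y: 9p + 3(1−p) = 6p + 3.
Setting these equal: −5p + 5 = 6p + 3 ⇒ −11p = -2 ⇒ p = 2/11, and the value is (-5)·(2/11) + 5 = 45/11.
For Player 2: with q = P(X), equating Middle's and Bottom's payoffs gives −9q + 9 = 2q + 3 ⇒ q = 6/11.

45/11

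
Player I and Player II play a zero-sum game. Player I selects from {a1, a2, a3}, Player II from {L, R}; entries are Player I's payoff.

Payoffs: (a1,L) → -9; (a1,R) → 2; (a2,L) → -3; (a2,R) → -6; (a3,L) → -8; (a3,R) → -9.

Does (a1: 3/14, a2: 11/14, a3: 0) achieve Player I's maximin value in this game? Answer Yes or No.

Against L this mix gives (3/14)·(-9) + (11/14)·(-3) = -30/7.
Against R this mix gives (3/14)·2 + (11/14)·(-6) = -30/7.
All of Player II's active replies (L, R) yield -30/7, and no column does worse for Player I. The mix makes Player II indifferent and guarantees -30/7, so it is optimal.

Yes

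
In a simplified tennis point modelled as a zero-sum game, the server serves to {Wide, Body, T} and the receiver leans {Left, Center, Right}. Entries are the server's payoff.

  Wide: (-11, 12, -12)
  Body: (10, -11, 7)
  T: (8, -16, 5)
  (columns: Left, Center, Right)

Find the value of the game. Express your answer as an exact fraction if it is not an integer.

-8/7

Row minima: Wide → -12, Body → -11, T → -16; maximin = -11.
Column maxima: Left → 10, Center → 12, Right → 7; minimax = 7.
-11 ≠ 7, so there is no saddle point; optimal play is mixed.
T is strictly dominated by Body, so the server never plays it.
Left is strictly dominated by Right (it gives the server strictly more in every row), so the receiver never plays it.
On the remaining 2×2 (Wide, Body vs Center, Right):
Let the server play Wide with probability p. Expected payoff against Center: 12p + (-11)(1−p) = 23p − 11; against Right: (-12)p + 7(1−p) = −19p + 7.
Setting these equal: 23p − 11 = −19p + 7 ⇒ 42p = 18 ⇒ p = 3/7, and the value is (23)·(3/7) − 11 = -8/7.
For the receiver: with q = P(Center), equating Wide's and Body's payoffs gives 24q − 12 = −18q + 7 ⇒ q = 19/42.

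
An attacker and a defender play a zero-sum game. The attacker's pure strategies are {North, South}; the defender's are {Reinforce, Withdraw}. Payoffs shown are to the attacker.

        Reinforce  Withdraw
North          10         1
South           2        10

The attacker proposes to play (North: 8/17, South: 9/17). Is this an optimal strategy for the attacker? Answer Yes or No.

Against Reinforce this mix gives (8/17)·10 + (9/17)·2 = 98/17.
Against Withdraw this mix gives (8/17)·1 + (9/17)·10 = 98/17.
All of the defender's active replies (Reinforce, Withdraw) yield 98/17, and no column does worse for the attacker. The mix makes the defender indifferent and guarantees 98/17, so it is optimal.

Yes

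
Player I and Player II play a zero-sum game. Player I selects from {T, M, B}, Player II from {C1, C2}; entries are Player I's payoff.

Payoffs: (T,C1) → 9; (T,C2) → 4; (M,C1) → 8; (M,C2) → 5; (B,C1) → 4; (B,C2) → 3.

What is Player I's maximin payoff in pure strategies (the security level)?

Row minima: T → 4, M → 5, B → 3.
The best of these is 5.

5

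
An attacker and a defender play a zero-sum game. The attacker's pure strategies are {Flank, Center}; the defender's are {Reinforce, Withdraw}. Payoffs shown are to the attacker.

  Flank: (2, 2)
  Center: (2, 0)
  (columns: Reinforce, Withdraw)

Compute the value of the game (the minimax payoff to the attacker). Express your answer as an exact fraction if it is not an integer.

Row minima: Flank → 2, Center → 0; maximin = 2.
Column maxima: Reinforce → 2, Withdraw → 2; minimax = 2.
Since maximin = minimax = 2, there is a saddle point and the value is 2.

2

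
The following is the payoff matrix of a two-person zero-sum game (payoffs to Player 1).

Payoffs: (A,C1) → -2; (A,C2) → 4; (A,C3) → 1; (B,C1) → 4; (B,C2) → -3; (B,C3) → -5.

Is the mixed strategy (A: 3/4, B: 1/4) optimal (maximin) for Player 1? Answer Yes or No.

Yes

Against C1 this mix gives (3/4)·(-2) + (1/4)·4 = -1/2.
Against C2 this mix gives (3/4)·4 + (1/4)·(-3) = 9/4.
Against C3 this mix gives (3/4)·1 + (1/4)·(-5) = -1/2.
All of Player 2's active replies (C1, C3) yield -1/2, and no column does worse for Player 1. The mix makes Player 2 indifferent and guarantees -1/2, so it is optimal.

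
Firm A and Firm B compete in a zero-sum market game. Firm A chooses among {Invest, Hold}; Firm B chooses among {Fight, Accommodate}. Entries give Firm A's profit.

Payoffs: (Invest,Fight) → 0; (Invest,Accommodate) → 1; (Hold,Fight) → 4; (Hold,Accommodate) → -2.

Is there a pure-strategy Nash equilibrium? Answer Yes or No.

No

Row minima: Invest → 0, Hold → -2; maximin = 0.
Column maxima: Fight → 4, Accommodate → 1; minimax = 1.
0 ≠ 1, so no pure-strategy equilibrium exists.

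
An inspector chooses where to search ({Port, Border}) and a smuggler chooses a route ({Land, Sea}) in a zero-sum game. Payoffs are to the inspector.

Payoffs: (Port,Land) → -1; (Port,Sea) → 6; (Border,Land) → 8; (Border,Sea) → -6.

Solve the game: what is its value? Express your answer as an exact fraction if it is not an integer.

2

Row minima: Port → -1, Border → -6; maximin = -1.
Column maxima: Land → 8, Sea → 6; minimax = 6.
-1 ≠ 6, so there is no saddle point; optimal play is mixed.
Let the inspector play Port with probability p. Expected payoff against Land: (-1)p + 8(1−p) = −9p + 8; against Sea: 6p + (-6)(1−p) = 12p − 6.
Setting these equal: −9p + 8 = 12p − 6 ⇒ −21p = -14 ⇒ p = 2/3, and the value is (-9)·(2/3) + 8 = 2.
For the smuggler: with q = P(Land), equating Port's and Border's payoffs gives −7q + 6 = 14q − 6 ⇒ q = 4/7.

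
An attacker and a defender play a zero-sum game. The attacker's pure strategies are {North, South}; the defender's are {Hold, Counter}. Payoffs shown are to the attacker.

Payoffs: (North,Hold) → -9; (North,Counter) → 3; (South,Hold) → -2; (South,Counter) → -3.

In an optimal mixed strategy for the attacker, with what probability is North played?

Row minima: North → -9, South → -3; maximin = -3.
Column maxima: Hold → -2, Counter → 3; minimax = -2.
-3 ≠ -2, so there is no saddle point; optimal play is mixed.
Let the attacker play North with probability p. Expected payoff against Hold: (-9)p + (-2)(1−p) = −7p − 2; against Counter: 3p + (-3)(1−p) = 6p − 3.
Setting these equal: −7p − 2 = 6p − 3 ⇒ −13p = -1 ⇒ p = 1/13, and the value is (-7)·(1/13) − 2 = -33/13.
For the defender: with q = P(Hold), equating North's and South's payoffs gives −12q + 3 = q − 3 ⇒ q = 6/13.

1/13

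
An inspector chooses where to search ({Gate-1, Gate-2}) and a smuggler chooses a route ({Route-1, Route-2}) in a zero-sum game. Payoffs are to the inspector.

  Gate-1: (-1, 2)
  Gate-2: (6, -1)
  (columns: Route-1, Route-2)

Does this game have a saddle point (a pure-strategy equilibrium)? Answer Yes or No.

No

Row minima: Gate-1 → -1, Gate-2 → -1; maximin = -1.
Column maxima: Route-1 → 6, Route-2 → 2; minimax = 2.
-1 ≠ 2, so no pure-strategy equilibrium exists.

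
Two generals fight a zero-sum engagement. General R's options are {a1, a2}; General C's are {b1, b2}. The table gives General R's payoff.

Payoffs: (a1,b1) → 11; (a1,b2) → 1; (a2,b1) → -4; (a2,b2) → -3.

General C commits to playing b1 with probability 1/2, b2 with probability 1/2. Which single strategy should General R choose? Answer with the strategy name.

a1

Expected payoff of a1: (1/2)·11 + (1/2)·1 = 6.
Expected payoff of a2: (1/2)·(-4) + (1/2)·(-3) = -7/2.
The largest is 6, so General R's best response is a1.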